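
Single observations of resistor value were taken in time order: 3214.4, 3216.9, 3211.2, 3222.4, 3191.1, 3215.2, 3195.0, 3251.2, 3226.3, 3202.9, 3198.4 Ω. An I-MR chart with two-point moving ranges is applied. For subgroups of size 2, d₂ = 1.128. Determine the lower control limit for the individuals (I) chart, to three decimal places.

X̄ = (3214.4 + 3216.9 + 3211.2 + 3222.4 + 3191.1 + 3215.2 + 3195.0 + 3251.2 + 3226.3 + 3202.9 + 3198.4) / 11 = 3213.1818
Moving ranges: 2.5, 5.7, 11.2, 31.3, 24.1, 20.2, 56.2, 24.9, 23.4, 4.5; M̄R̄ = 204.0000 / 10 = 20.4000
LCL = X̄ − 3·M̄R̄/d₂ = 3213.1818 − 3 × 20.4000 / 1.128 = 3158.9265

3158.926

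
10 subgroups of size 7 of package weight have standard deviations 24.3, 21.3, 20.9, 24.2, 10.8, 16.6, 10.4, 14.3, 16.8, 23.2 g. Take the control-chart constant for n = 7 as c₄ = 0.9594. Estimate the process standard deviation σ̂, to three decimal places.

s̄ = (24.3 + 21.3 + 20.9 + 24.2 + 10.8 + 16.6 + 10.4 + 14.3 + 16.8 + 23.2) / 10 = 18.2800
σ̂ = s̄ / c₄ = 18.2800 / 0.9594 = 19.0536

19.054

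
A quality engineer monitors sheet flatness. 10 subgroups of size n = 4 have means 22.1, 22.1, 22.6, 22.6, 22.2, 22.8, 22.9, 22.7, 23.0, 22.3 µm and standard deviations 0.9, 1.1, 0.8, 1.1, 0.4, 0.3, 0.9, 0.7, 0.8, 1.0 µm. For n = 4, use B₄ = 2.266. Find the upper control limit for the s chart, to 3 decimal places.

1.813

s̄ = (0.9 + 1.1 + 0.8 + 1.1 + 0.4 + 0.3 + 0.9 + 0.7 + 0.8 + 1.0) / 10 = 0.8000
UCL_s = B₄·s̄ = 2.266 × 0.8000 = 1.8128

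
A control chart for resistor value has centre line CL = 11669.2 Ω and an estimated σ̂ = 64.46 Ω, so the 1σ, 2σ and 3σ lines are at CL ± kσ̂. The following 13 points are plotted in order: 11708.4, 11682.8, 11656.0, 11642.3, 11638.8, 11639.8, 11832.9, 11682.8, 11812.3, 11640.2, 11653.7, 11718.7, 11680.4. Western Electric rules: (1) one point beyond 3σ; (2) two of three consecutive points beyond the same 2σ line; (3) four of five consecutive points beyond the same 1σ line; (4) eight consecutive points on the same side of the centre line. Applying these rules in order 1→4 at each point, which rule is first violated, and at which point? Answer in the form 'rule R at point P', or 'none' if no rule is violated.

rule 2 at point 9

Zone of each point (C = within 1σ̂, B = 1σ̂–2σ̂, A = 2σ̂–3σ̂, * = beyond 3σ̂; sign = side of CL): 1:+C, 2:+C, 3:-C, 4:-C, 5:-C, 6:-C, 7:+A, 8:+C, 9:+A, 10:-C, 11:-C, 12:+C, 13:+C
Rule 2 (two of three consecutive points beyond the same 2σ limit) is satisfied at point 9.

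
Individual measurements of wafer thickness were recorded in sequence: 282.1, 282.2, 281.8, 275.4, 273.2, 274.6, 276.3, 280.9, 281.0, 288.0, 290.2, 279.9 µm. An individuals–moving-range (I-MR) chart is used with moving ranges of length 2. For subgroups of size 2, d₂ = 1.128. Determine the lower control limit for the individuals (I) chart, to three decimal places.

X̄ = (282.1 + 282.2 + 281.8 + 275.4 + 273.2 + 274.6 + 276.3 + 280.9 + 281.0 + 288.0 + 290.2 + 279.9) / 12 = 280.4667
Moving ranges: 0.1, 0.4, 6.4, 2.2, 1.4, 1.7, 4.6, 0.1, 7.0, 2.2, 10.3; M̄R̄ = 36.4000 / 11 = 3.3091
LCL = X̄ − 3·M̄R̄/d₂ = 280.4667 − 3 × 3.3091 / 1.128 = 271.6659

271.666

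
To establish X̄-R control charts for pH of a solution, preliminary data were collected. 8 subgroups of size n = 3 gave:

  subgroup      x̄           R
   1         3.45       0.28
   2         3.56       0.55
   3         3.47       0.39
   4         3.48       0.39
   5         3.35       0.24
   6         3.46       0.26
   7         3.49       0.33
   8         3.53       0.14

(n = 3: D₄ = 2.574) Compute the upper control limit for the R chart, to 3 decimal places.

R̄ = (0.28 + 0.55 + 0.39 + 0.39 + 0.24 + 0.26 + 0.33 + 0.14) / 8 = 2.5800 / 8 = 0.3225
UCL_R = D₄·R̄ = 2.574 × 0.3225 = 0.8301

0.830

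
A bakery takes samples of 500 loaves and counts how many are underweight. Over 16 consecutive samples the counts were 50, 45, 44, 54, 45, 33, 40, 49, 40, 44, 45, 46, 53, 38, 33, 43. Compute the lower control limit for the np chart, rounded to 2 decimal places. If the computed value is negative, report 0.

24.90

p̄ = Σdᵢ / (k·n) = 702 / (16 × 500) = 0.08775
LCL = np̄ − 3·√(np̄(1−p̄)) = 43.8750 − 3 × 6.3265 = 24.8954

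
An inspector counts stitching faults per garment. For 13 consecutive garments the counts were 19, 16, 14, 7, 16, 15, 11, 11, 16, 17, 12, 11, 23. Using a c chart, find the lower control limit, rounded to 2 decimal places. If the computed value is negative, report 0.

3.05

c̄ = (19 + 16 + 14 + 7 + 16 + 15 + 11 + 11 + 16 + 17 + 12 + 11 + 23) / 13 = 188 / 13 = 14.4615
LCL = c̄ − 3√c̄ = 14.4615 − 3 × 3.8028 = 3.0530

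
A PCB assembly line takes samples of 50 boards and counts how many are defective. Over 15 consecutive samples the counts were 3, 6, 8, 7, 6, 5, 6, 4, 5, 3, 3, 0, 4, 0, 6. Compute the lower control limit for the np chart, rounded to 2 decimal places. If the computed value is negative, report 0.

0.00

p̄ = Σdᵢ / (k·n) = 66 / (15 × 50) = 0.08800
LCL = np̄ − 3·√(np̄(1−p̄)) = 4.4000 − 3 × 2.0032 = -1.6096 → 0 (negative, so LCL = 0)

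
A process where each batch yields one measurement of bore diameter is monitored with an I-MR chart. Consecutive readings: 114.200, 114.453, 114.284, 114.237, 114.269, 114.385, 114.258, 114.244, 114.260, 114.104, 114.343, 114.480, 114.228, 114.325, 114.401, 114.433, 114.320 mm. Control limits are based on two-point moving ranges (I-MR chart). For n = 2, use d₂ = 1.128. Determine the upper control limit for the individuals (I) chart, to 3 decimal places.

114.619

X̄ = (114.200 + 114.453 + 114.284 + 114.237 + 114.269 + 114.385 + 114.258 + 114.244 + 114.260 + 114.104 + 114.343 + 114.480 + 114.228 + 114.325 + 114.401 + 114.433 + 114.320) / 17 = 114.3073
Moving ranges: 0.253, 0.169, 0.047, 0.032, 0.116, 0.127, 0.014, 0.016, 0.156, 0.239, 0.137, 0.252, 0.097, 0.076, 0.032, 0.113; M̄R̄ = 1.8760 / 16 = 0.1173
UCL = X̄ + 3·M̄R̄/d₂ = 114.3073 + 3 × 0.1173 / 1.128 = 114.6191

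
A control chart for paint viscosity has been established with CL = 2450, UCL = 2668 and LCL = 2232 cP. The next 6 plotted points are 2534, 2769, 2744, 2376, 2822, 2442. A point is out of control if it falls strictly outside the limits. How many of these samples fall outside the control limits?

3

Compare each point to [2232, 2668]: sample 2 = 2769 > UCL; sample 3 = 2744 > UCL; sample 5 = 2822 > UCL.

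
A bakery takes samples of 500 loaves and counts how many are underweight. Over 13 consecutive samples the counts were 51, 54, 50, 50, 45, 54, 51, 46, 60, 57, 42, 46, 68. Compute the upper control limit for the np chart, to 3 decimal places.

p̄ = Σdᵢ / (k·n) = 674 / (13 × 500) = 0.10369
UCL = np̄ + 3·√(np̄(1−p̄)) = 51.8462 + 3 × √(51.8462×0.89631) = 51.8462 + 3 × 6.8169 = 72.2968

72.297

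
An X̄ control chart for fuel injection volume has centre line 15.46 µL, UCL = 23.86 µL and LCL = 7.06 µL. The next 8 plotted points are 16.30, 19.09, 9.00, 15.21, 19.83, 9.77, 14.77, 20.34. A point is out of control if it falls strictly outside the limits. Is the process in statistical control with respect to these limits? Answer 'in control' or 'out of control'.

in control

All 8 points lie within [7.06, 23.86].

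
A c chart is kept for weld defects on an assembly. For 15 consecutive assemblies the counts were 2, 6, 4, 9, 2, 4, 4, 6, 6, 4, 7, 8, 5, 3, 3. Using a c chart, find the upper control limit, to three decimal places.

11.485

c̄ = (2 + 6 + 4 + 9 + 2 + 4 + 4 + 6 + 6 + 4 + 7 + 8 + 5 + 3 + 3) / 15 = 73 / 15 = 4.8667
UCL = c̄ + 3√c̄ = 4.8667 + 3 × √4.8667 = 4.8667 + 3 × 2.2061 = 11.4848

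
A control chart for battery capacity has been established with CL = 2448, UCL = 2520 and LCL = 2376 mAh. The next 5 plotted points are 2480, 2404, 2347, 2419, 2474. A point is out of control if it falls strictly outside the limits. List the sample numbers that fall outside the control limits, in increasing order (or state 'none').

Compare each point to [2376, 2520]: sample 3 = 2347 < LCL.

3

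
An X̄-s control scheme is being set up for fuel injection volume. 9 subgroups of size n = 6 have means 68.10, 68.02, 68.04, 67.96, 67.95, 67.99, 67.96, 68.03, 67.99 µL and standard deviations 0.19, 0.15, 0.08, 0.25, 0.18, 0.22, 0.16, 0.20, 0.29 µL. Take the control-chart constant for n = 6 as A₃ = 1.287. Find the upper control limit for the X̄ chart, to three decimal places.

68.250

X̄̄ = (68.10 + 68.02 + 68.04 + 67.96 + 67.95 + 67.99 + 67.96 + 68.03 + 67.99) / 9 = 68.0044
s̄ = (0.19 + 0.15 + 0.08 + 0.25 + 0.18 + 0.22 + 0.16 + 0.20 + 0.29) / 9 = 0.1911
UCL = X̄̄ + A₃·s̄ = 68.0044 + 1.287 × 0.1911 = 68.2504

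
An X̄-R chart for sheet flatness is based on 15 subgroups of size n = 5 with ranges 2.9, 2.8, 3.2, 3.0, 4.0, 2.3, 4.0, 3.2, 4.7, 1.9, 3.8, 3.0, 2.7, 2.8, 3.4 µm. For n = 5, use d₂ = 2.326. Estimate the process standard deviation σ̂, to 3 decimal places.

R̄ = (2.9 + 2.8 + 3.2 + 3.0 + 4.0 + 2.3 + 4.0 + 3.2 + 4.7 + 1.9 + 3.8 + 3.0 + 2.7 + 2.8 + 3.4) / 15 = 3.1800
σ̂ = R̄ / d₂ = 3.1800 / 2.326 = 1.3672

1.367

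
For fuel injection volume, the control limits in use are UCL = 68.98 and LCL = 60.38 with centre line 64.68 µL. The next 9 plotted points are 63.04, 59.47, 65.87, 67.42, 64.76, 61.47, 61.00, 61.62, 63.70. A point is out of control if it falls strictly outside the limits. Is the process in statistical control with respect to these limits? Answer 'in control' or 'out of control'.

out of control

Compare each point to [60.38, 68.98]: sample 2 = 59.47 < LCL.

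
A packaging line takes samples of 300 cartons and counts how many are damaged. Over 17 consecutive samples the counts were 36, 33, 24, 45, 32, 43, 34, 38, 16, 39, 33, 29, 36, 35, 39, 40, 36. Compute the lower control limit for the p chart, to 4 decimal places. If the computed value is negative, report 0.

0.0600

p̄ = Σdᵢ / (k·n) = 588 / (17 × 300) = 0.11529
LCL = p̄ − 3·√(p̄(1−p̄)/n) = 0.11529 − 3 × 0.01844 = 0.05998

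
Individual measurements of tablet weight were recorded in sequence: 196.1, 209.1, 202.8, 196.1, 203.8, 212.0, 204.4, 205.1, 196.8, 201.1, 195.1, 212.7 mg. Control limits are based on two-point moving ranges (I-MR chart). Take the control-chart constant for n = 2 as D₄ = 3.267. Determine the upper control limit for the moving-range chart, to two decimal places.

Moving ranges: 13.0, 6.3, 6.7, 7.7, 8.2, 7.6, 0.7, 8.3, 4.3, 6.0, 17.6; M̄R̄ = 86.4000 / 11 = 7.8545
UCL_MR = D₄·M̄R̄ = 3.267 × 7.8545 = 25.6608

25.66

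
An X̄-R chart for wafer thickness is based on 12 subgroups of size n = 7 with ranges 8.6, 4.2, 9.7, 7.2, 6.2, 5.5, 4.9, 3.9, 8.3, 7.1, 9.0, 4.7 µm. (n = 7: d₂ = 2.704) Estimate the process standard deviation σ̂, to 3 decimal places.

2.444

R̄ = (8.6 + 4.2 + 9.7 + 7.2 + 6.2 + 5.5 + 4.9 + 3.9 + 8.3 + 7.1 + 9.0 + 4.7) / 12 = 6.6083
σ̂ = R̄ / d₂ = 6.6083 / 2.704 = 2.4439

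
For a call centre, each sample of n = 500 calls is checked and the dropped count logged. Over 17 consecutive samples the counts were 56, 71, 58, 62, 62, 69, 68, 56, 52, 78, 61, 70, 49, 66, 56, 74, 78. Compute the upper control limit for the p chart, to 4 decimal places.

p̄ = Σdᵢ / (k·n) = 1086 / (17 × 500) = 0.12776
UCL = p̄ + 3·√(p̄(1−p̄)/n) = 0.12776 + 3 × √(0.12776×0.87224/500) = 0.12776 + 3 × 0.01493 = 0.17255

0.1726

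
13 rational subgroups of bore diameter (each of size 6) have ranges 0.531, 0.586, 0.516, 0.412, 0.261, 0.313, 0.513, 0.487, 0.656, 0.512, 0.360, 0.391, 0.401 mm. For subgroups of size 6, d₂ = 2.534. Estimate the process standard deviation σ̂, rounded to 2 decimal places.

R̄ = (0.531 + 0.586 + 0.516 + 0.412 + 0.261 + 0.313 + 0.513 + 0.487 + 0.656 + 0.512 + 0.360 + 0.391 + 0.401) / 13 = 0.4568
σ̂ = R̄ / d₂ = 0.4568 / 2.534 = 0.1803

0.18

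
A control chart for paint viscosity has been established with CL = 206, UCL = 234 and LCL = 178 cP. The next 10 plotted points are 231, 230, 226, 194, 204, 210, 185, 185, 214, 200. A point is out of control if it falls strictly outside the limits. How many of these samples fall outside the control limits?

All 10 points lie within [178, 234].

0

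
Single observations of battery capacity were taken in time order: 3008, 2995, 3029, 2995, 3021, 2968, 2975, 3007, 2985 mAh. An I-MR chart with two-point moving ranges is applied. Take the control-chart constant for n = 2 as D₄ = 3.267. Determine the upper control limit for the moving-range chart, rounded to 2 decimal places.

90.25

Moving ranges: 13, 34, 34, 26, 53, 7, 32, 22; M̄R̄ = 221.0000 / 8 = 27.6250
UCL_MR = D₄·M̄R̄ = 3.267 × 27.6250 = 90.2509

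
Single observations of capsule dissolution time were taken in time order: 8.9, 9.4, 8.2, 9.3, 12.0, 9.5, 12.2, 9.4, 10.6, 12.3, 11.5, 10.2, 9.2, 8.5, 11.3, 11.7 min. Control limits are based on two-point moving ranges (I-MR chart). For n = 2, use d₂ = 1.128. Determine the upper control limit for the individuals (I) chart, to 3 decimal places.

X̄ = (8.9 + 9.4 + 8.2 + 9.3 + 12.0 + 9.5 + 12.2 + 9.4 + 10.6 + 12.3 + 11.5 + 10.2 + 9.2 + 8.5 + 11.3 + 11.7) / 16 = 10.2625
Moving ranges: 0.5, 1.2, 1.1, 2.7, 2.5, 2.7, 2.8, 1.2, 1.7, 0.8, 1.3, 1.0, 0.7, 2.8, 0.4; M̄R̄ = 23.4000 / 15 = 1.5600
UCL = X̄ + 3·M̄R̄/d₂ = 10.2625 + 3 × 1.5600 / 1.128 = 14.4114

14.411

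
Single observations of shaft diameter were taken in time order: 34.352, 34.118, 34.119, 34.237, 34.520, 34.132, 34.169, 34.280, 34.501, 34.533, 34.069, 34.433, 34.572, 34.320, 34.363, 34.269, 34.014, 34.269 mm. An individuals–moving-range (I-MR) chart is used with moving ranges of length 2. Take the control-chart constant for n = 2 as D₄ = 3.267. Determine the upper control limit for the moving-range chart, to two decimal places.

0.63

Moving ranges: 0.234, 0.001, 0.118, 0.283, 0.388, 0.037, 0.111, 0.221, 0.032, 0.464, 0.364, 0.139, 0.252, 0.043, 0.094, 0.255, 0.255; M̄R̄ = 3.2910 / 17 = 0.1936
UCL_MR = D₄·M̄R̄ = 3.267 × 0.1936 = 0.6325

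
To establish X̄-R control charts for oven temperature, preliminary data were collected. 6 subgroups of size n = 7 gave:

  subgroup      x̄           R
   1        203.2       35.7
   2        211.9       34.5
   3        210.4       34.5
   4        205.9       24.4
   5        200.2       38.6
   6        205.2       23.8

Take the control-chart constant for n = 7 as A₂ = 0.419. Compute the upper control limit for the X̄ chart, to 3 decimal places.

X̄̄ = (203.2 + 211.9 + 210.4 + 205.9 + 200.2 + 205.2) / 6 = 1236.8000 / 6 = 206.1333
R̄ = (35.7 + 34.5 + 34.5 + 24.4 + 38.6 + 23.8) / 6 = 191.5000 / 6 = 31.9167
UCL = X̄̄ + A₂·R̄ = 206.1333 + 0.419 × 31.9167 = 219.5064

219.506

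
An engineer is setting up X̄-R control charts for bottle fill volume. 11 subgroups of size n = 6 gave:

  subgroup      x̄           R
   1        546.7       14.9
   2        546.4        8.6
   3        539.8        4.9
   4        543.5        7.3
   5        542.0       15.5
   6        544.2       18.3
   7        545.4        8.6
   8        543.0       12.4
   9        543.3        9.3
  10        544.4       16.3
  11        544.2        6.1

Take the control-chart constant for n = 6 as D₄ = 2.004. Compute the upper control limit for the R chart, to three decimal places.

22.263

R̄ = (14.9 + 8.6 + 4.9 + 7.3 + 15.5 + 18.3 + 8.6 + 12.4 + 9.3 + 16.3 + 6.1) / 11 = 122.2000 / 11 = 11.1091
UCL_R = D₄·R̄ = 2.004 × 11.1091 = 22.2626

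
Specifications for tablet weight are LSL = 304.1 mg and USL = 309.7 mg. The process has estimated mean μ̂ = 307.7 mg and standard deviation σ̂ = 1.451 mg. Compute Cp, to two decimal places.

0.64

Cp = (USL − LSL) / (6σ̂) = (309.7 − 304.1) / (6 × 1.451) = 5.6000 / 8.7060 = 0.6432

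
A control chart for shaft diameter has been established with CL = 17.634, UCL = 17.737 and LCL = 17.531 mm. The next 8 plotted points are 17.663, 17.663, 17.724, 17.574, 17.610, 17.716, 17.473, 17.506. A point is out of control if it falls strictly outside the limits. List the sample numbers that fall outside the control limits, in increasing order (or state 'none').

7, 8

Compare each point to [17.531, 17.737]: sample 7 = 17.473 < LCL; sample 8 = 17.506 < LCL.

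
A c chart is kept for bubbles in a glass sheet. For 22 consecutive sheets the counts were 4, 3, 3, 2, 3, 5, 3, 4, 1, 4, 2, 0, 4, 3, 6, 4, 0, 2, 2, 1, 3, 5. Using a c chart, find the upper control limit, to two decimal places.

8.03

c̄ = (4 + 3 + 3 + 2 + 3 + 5 + 3 + 4 + 1 + 4 + 2 + 0 + 4 + 3 + 6 + 4 + 0 + 2 + 2 + 1 + 3 + 5) / 22 = 64 / 22 = 2.9091
UCL = c̄ + 3√c̄ = 2.9091 + 3 × √2.9091 = 2.9091 + 3 × 1.7056 = 8.0259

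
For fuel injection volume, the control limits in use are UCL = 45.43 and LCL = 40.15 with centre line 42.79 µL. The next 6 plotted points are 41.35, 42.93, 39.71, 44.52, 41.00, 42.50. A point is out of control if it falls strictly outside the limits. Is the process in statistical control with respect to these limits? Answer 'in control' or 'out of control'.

Compare each point to [40.15, 45.43]: sample 3 = 39.71 < LCL.

out of control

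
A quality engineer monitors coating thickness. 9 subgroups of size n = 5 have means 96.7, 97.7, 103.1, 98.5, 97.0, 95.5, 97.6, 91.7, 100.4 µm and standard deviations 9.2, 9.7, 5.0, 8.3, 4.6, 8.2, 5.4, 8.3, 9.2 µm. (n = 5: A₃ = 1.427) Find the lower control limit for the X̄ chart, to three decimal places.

X̄̄ = (96.7 + 97.7 + 103.1 + 98.5 + 97.0 + 95.5 + 97.6 + 91.7 + 100.4) / 9 = 97.5778
s̄ = (9.2 + 9.7 + 5.0 + 8.3 + 4.6 + 8.2 + 5.4 + 8.3 + 9.2) / 9 = 7.5444
LCL = X̄̄ − A₃·s̄ = 97.5778 − 1.427 × 7.5444 = 86.8119

86.812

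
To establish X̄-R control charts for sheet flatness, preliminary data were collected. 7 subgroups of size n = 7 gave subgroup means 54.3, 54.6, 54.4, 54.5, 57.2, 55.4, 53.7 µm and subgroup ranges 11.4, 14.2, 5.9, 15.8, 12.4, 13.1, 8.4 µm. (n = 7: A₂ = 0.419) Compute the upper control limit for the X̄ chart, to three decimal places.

X̄̄ = (54.3 + 54.6 + 54.4 + 54.5 + 57.2 + 55.4 + 53.7) / 7 = 384.1000 / 7 = 54.8714
R̄ = (11.4 + 14.2 + 5.9 + 15.8 + 12.4 + 13.1 + 8.4) / 7 = 81.2000 / 7 = 11.6000
UCL = X̄̄ + A₂·R̄ = 54.8714 + 0.419 × 11.6000 = 59.7318

59.732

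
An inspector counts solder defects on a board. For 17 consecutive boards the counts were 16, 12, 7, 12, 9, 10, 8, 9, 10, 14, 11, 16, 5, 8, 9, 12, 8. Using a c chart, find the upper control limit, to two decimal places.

c̄ = (16 + 12 + 7 + 12 + 9 + 10 + 8 + 9 + 10 + 14 + 11 + 16 + 5 + 8 + 9 + 12 + 8) / 17 = 176 / 17 = 10.3529
UCL = c̄ + 3√c̄ = 10.3529 + 3 × √10.3529 = 10.3529 + 3 × 3.2176 = 20.0057

20.01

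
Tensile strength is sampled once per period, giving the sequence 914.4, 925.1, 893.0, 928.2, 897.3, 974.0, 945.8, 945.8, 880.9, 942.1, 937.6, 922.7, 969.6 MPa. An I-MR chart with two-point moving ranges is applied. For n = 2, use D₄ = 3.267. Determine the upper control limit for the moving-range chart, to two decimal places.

Moving ranges: 10.7, 32.1, 35.2, 30.9, 76.7, 28.2, 0.0, 64.9, 61.2, 4.5, 14.9, 46.9; M̄R̄ = 406.2000 / 12 = 33.8500
UCL_MR = D₄·M̄R̄ = 3.267 × 33.8500 = 110.5880

110.59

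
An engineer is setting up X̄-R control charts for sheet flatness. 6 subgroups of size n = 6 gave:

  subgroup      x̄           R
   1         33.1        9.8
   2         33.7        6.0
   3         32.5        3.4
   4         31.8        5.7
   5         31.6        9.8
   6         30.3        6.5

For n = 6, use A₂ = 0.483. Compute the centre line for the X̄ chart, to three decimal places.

32.167

X̄̄ = (33.1 + 33.7 + 32.5 + 31.8 + 31.6 + 30.3) / 6 = 193.0000 / 6 = 32.1667
CL = X̄̄ = 32.1667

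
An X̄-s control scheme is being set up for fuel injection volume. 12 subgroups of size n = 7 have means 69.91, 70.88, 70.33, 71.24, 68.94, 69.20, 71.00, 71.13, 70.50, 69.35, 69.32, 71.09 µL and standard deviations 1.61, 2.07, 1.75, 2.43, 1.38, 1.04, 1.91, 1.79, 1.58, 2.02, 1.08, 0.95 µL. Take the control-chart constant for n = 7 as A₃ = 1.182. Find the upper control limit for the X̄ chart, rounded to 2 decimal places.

X̄̄ = (69.91 + 70.88 + 70.33 + 71.24 + 68.94 + 69.20 + 71.00 + 71.13 + 70.50 + 69.35 + 69.32 + 71.09) / 12 = 70.2408
s̄ = (1.61 + 2.07 + 1.75 + 2.43 + 1.38 + 1.04 + 1.91 + 1.79 + 1.58 + 2.02 + 1.08 + 0.95) / 12 = 1.6342
UCL = X̄̄ + A₃·s̄ = 70.2408 + 1.182 × 1.6342 = 72.1724

72.17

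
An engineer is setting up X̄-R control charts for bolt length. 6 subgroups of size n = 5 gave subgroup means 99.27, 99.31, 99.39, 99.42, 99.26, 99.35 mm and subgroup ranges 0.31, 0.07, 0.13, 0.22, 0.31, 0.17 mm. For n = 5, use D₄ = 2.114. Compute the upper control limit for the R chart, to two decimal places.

0.43

R̄ = (0.31 + 0.07 + 0.13 + 0.22 + 0.31 + 0.17) / 6 = 1.2100 / 6 = 0.2017
UCL_R = D₄·R̄ = 2.114 × 0.2017 = 0.4263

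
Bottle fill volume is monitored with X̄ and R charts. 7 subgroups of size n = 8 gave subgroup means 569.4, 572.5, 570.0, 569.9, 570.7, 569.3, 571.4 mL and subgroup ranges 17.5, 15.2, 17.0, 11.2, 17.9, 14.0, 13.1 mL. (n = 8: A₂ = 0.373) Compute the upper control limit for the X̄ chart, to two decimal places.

576.10

X̄̄ = (569.4 + 572.5 + 570.0 + 569.9 + 570.7 + 569.3 + 571.4) / 7 = 3993.2000 / 7 = 570.4571
R̄ = (17.5 + 15.2 + 17.0 + 11.2 + 17.9 + 14.0 + 13.1) / 7 = 105.9000 / 7 = 15.1286
UCL = X̄̄ + A₂·R̄ = 570.4571 + 0.373 × 15.1286 = 576.1001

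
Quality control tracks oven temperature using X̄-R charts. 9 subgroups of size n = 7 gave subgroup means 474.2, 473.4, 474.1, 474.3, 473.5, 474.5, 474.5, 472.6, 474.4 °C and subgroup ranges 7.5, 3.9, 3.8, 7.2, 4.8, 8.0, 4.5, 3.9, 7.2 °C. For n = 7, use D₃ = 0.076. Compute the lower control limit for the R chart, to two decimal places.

0.43

R̄ = (7.5 + 3.9 + 3.8 + 7.2 + 4.8 + 8.0 + 4.5 + 3.9 + 7.2) / 9 = 50.8000 / 9 = 5.6444
LCL_R = D₃·R̄ = 0.076 × 5.6444 = 0.4290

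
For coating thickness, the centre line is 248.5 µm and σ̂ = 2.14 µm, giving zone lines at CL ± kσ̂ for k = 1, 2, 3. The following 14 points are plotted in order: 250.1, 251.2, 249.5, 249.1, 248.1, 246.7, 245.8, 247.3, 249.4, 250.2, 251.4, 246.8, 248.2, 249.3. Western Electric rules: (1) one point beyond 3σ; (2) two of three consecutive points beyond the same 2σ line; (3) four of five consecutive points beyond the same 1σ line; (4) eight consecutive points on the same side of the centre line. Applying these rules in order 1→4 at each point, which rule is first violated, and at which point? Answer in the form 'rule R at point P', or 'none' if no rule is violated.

none

Zone of each point (C = within 1σ̂, B = 1σ̂–2σ̂, A = 2σ̂–3σ̂, * = beyond 3σ̂; sign = side of CL): 1:+C, 2:+B, 3:+C, 4:+C, 5:-C, 6:-C, 7:-B, 8:-C, 9:+C, 10:+C, 11:+B, 12:-C, 13:-C, 14:+C
No rule fires across all 14 points.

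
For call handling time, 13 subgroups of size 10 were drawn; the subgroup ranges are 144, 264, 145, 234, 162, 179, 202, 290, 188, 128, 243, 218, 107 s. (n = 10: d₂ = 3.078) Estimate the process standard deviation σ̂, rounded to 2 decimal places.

62.58

R̄ = (144 + 264 + 145 + 234 + 162 + 179 + 202 + 290 + 188 + 128 + 243 + 218 + 107) / 13 = 192.6154
σ̂ = R̄ / d₂ = 192.6154 / 3.078 = 62.5781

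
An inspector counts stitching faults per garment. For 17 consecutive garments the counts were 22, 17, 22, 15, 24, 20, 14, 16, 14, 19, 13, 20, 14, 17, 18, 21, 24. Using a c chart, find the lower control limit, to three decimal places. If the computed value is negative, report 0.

c̄ = (22 + 17 + 22 + 15 + 24 + 20 + 14 + 16 + 14 + 19 + 13 + 20 + 14 + 17 + 18 + 21 + 24) / 17 = 310 / 17 = 18.2353
LCL = c̄ − 3√c̄ = 18.2353 − 3 × 4.2703 = 5.4245

5.424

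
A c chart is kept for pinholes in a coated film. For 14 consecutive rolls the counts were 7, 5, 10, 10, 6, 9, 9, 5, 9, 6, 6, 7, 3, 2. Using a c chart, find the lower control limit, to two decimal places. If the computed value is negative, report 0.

0.00

c̄ = (7 + 5 + 10 + 10 + 6 + 9 + 9 + 5 + 9 + 6 + 6 + 7 + 3 + 2) / 14 = 94 / 14 = 6.7143
LCL = c̄ − 3√c̄ = 6.7143 − 3 × 2.5912 = -1.0593 → 0 (cannot be negative)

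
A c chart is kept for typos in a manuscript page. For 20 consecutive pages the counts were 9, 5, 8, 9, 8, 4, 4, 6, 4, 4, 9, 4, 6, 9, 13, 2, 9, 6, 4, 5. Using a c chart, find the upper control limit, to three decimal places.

13.989

c̄ = (9 + 5 + 8 + 9 + 8 + 4 + 4 + 6 + 4 + 4 + 9 + 4 + 6 + 9 + 13 + 2 + 9 + 6 + 4 + 5) / 20 = 128 / 20 = 6.4000
UCL = c̄ + 3√c̄ = 6.4000 + 3 × √6.4000 = 6.4000 + 3 × 2.5298 = 13.9895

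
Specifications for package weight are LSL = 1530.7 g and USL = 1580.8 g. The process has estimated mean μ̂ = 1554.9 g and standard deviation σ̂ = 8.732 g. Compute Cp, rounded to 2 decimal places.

Cp = (USL − LSL) / (6σ̂) = (1580.8 − 1530.7) / (6 × 8.732) = 50.1000 / 52.3920 = 0.9563

0.96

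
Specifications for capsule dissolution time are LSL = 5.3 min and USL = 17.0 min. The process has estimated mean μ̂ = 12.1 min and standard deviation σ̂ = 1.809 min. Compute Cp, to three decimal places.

Cp = (USL − LSL) / (6σ̂) = (17.0 − 5.3) / (6 × 1.809) = 11.7000 / 10.8540 = 1.0779

1.078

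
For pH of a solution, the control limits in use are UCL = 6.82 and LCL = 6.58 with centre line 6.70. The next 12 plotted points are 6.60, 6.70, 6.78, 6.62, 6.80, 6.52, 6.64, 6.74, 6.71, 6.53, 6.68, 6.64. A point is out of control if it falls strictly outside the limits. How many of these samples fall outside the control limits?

Compare each point to [6.58, 6.82]: sample 6 = 6.52 < LCL; sample 10 = 6.53 < LCL.

2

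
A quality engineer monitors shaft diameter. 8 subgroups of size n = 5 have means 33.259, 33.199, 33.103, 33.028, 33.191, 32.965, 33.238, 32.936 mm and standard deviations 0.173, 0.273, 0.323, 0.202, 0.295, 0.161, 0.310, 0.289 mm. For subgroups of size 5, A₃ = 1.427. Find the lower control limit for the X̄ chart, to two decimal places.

X̄̄ = (33.259 + 33.199 + 33.103 + 33.028 + 33.191 + 32.965 + 33.238 + 32.936) / 8 = 33.1149
s̄ = (0.173 + 0.273 + 0.323 + 0.202 + 0.295 + 0.161 + 0.310 + 0.289) / 8 = 0.2532
LCL = X̄̄ − A₃·s̄ = 33.1149 − 1.427 × 0.2532 = 32.7535

32.75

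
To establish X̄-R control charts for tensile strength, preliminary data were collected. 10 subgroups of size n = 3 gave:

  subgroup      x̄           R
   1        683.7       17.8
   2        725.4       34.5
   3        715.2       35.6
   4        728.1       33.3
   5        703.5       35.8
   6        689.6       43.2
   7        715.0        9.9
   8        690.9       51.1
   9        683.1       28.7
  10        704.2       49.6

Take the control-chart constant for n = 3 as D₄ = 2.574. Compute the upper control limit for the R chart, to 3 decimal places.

R̄ = (17.8 + 34.5 + 35.6 + 33.3 + 35.8 + 43.2 + 9.9 + 51.1 + 28.7 + 49.6) / 10 = 339.5000 / 10 = 33.9500
UCL_R = D₄·R̄ = 2.574 × 33.9500 = 87.3873

87.387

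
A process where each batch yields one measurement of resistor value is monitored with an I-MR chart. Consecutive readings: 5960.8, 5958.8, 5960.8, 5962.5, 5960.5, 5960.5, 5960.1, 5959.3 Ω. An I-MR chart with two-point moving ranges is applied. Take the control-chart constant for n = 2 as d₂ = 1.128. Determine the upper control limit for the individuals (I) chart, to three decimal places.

X̄ = (5960.8 + 5958.8 + 5960.8 + 5962.5 + 5960.5 + 5960.5 + 5960.1 + 5959.3) / 8 = 5960.4125
Moving ranges: 2.0, 2.0, 1.7, 2.0, 0.0, 0.4, 0.8; M̄R̄ = 8.9000 / 7 = 1.2714
UCL = X̄ + 3·M̄R̄/d₂ = 5960.4125 + 3 × 1.2714 / 1.128 = 5963.7940

5963.794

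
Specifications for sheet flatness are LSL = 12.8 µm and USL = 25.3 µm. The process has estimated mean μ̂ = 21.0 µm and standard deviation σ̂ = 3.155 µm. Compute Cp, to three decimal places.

0.660

Cp = (USL − LSL) / (6σ̂) = (25.3 − 12.8) / (6 × 3.155) = 12.5000 / 18.9300 = 0.6603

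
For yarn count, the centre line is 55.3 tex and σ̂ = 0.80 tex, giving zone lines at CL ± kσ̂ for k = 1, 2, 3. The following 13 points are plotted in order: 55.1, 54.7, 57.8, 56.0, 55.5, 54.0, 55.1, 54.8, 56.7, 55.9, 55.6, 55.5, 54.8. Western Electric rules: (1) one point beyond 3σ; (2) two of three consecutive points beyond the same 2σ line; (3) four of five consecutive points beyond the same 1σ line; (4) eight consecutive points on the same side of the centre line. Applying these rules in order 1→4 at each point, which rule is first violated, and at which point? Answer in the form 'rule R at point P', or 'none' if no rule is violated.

rule 1 at point 3

Zone of each point (C = within 1σ̂, B = 1σ̂–2σ̂, A = 2σ̂–3σ̂, * = beyond 3σ̂; sign = side of CL): 1:-C, 2:-C, 3:+*, 4:+C, 5:+C, 6:-B, 7:-C, 8:-C, 9:+B, 10:+C, 11:+C, 12:+C, 13:-C
Rule 1 (one point beyond the 3σ limits) is satisfied at point 3.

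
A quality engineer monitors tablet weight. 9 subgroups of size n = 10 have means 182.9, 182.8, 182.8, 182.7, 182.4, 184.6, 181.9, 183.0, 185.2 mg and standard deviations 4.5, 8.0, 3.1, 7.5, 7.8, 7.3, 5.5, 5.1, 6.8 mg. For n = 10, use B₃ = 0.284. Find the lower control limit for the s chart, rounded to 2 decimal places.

1.75

s̄ = (4.5 + 8.0 + 3.1 + 7.5 + 7.8 + 7.3 + 5.5 + 5.1 + 6.8) / 9 = 6.1778
LCL_s = B₃·s̄ = 0.284 × 6.1778 = 1.7545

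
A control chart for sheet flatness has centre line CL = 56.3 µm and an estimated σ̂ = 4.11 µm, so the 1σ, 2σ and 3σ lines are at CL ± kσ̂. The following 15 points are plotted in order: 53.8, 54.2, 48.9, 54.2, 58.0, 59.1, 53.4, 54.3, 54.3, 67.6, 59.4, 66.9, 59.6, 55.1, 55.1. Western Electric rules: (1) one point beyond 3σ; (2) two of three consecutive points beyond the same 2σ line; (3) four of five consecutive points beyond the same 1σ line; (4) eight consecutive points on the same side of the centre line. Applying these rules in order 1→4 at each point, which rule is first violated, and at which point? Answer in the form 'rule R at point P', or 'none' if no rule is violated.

rule 2 at point 12

Zone of each point (C = within 1σ̂, B = 1σ̂–2σ̂, A = 2σ̂–3σ̂, * = beyond 3σ̂; sign = side of CL): 1:-C, 2:-C, 3:-B, 4:-C, 5:+C, 6:+C, 7:-C, 8:-C, 9:-C, 10:+A, 11:+C, 12:+A, 13:+C, 14:-C, 15:-C
Rule 2 (two of three consecutive points beyond the same 2σ limit) is satisfied at point 12.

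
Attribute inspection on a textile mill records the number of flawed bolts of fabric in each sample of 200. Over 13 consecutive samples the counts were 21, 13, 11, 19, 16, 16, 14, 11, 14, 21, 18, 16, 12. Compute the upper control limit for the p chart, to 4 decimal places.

0.1345

p̄ = Σdᵢ / (k·n) = 202 / (13 × 200) = 0.07769
UCL = p̄ + 3·√(p̄(1−p̄)/n) = 0.07769 + 3 × √(0.07769×0.92231/200) = 0.07769 + 3 × 0.01893 = 0.13448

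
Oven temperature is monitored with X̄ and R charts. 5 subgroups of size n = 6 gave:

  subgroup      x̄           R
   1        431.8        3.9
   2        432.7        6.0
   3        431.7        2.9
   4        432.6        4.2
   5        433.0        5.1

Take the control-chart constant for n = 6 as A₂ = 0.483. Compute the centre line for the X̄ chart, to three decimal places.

X̄̄ = (431.8 + 432.7 + 431.7 + 432.6 + 433.0) / 5 = 2161.8000 / 5 = 432.3600
CL = X̄̄ = 432.3600

432.360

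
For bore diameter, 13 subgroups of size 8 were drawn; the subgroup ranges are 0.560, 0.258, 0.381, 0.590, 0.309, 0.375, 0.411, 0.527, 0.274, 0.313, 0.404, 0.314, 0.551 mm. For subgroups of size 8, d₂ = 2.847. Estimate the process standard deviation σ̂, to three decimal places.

0.142

R̄ = (0.560 + 0.258 + 0.381 + 0.590 + 0.309 + 0.375 + 0.411 + 0.527 + 0.274 + 0.313 + 0.404 + 0.314 + 0.551) / 13 = 0.4052
σ̂ = R̄ / d₂ = 0.4052 / 2.847 = 0.1423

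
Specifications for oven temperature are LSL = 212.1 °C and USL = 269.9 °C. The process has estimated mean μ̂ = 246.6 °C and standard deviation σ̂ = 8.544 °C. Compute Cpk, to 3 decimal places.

Cpu = (USL − μ̂) / (3σ̂) = (269.9 − 246.6) / (3 × 8.544) = 0.9090; Cpl = (μ̂ − LSL) / (3σ̂) = (246.6 − 212.1) / (3 × 8.544) = 1.3460; Cpk = min(Cpu, Cpl) = 0.9090

0.909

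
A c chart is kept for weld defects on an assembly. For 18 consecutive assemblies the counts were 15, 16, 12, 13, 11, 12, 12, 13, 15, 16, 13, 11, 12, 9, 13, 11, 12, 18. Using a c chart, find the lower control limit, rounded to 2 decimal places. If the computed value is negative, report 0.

c̄ = (15 + 16 + 12 + 13 + 11 + 12 + 12 + 13 + 15 + 16 + 13 + 11 + 12 + 9 + 13 + 11 + 12 + 18) / 18 = 234 / 18 = 13.0000
LCL = c̄ − 3√c̄ = 13.0000 − 3 × 3.6056 = 2.1833

2.18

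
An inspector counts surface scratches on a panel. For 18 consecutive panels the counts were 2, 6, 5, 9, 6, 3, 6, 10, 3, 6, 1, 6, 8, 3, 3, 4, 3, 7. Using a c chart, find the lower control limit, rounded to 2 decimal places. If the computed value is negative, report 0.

0.00

c̄ = (2 + 6 + 5 + 9 + 6 + 3 + 6 + 10 + 3 + 6 + 1 + 6 + 8 + 3 + 3 + 4 + 3 + 7) / 18 = 91 / 18 = 5.0556
LCL = c̄ − 3√c̄ = 5.0556 − 3 × 2.2485 = -1.6898 → 0 (cannot be negative)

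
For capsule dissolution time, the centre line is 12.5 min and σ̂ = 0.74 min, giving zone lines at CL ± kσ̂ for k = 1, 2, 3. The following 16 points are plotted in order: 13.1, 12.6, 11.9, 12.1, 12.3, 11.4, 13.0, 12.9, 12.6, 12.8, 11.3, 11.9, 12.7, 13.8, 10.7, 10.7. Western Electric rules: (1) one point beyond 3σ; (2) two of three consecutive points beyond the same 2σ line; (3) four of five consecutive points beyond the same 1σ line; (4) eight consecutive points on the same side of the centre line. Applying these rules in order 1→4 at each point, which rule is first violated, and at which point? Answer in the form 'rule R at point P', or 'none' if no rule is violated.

Zone of each point (C = within 1σ̂, B = 1σ̂–2σ̂, A = 2σ̂–3σ̂, * = beyond 3σ̂; sign = side of CL): 1:+C, 2:+C, 3:-C, 4:-C, 5:-C, 6:-B, 7:+C, 8:+C, 9:+C, 10:+C, 11:-B, 12:-C, 13:+C, 14:+B, 15:-A, 16:-A
Rule 2 (two of three consecutive points beyond the same 2σ limit) is satisfied at point 16.

rule 2 at point 16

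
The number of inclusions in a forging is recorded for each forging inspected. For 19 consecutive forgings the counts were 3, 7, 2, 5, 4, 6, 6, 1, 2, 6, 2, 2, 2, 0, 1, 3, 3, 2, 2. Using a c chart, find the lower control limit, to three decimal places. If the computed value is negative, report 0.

c̄ = (3 + 7 + 2 + 5 + 4 + 6 + 6 + 1 + 2 + 6 + 2 + 2 + 2 + 0 + 1 + 3 + 3 + 2 + 2) / 19 = 59 / 19 = 3.1053
LCL = c̄ − 3√c̄ = 3.1053 − 3 × 1.7622 = -2.1813 → 0 (cannot be negative)

0.000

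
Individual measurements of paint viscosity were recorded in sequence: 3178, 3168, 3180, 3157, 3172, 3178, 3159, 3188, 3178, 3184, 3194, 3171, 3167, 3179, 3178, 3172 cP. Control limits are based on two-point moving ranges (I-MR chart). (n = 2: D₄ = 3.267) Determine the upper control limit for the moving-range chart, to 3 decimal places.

Moving ranges: 10, 12, 23, 15, 6, 19, 29, 10, 6, 10, 23, 4, 12, 1, 6; M̄R̄ = 186.0000 / 15 = 12.4000
UCL_MR = D₄·M̄R̄ = 3.267 × 12.4000 = 40.5108

40.511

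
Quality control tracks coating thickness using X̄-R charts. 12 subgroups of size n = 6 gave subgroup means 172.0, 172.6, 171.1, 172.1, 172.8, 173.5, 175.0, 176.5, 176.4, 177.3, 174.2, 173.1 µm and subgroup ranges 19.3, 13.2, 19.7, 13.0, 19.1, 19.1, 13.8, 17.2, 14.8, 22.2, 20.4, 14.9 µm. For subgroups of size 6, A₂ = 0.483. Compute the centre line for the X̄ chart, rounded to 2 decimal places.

173.88

X̄̄ = (172.0 + 172.6 + 171.1 + 172.1 + 172.8 + 173.5 + 175.0 + 176.5 + 176.4 + 177.3 + 174.2 + 173.1) / 12 = 2086.6000 / 12 = 173.8833
CL = X̄̄ = 173.8833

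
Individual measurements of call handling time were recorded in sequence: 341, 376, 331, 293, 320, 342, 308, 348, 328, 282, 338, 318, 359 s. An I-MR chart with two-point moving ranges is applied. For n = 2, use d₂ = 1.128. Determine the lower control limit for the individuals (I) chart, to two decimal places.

235.57

X̄ = (341 + 376 + 331 + 293 + 320 + 342 + 308 + 348 + 328 + 282 + 338 + 318 + 359) / 13 = 329.5385
Moving ranges: 35, 45, 38, 27, 22, 34, 40, 20, 46, 56, 20, 41; M̄R̄ = 424.0000 / 12 = 35.3333
LCL = X̄ − 3·M̄R̄/d₂ = 329.5385 − 3 × 35.3333 / 1.128 = 235.5668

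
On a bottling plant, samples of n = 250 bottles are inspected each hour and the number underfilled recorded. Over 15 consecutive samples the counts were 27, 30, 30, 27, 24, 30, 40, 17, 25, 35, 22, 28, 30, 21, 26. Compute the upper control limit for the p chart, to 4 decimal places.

p̄ = Σdᵢ / (k·n) = 412 / (15 × 250) = 0.10987
UCL = p̄ + 3·√(p̄(1−p̄)/n) = 0.10987 + 3 × √(0.10987×0.89013/250) = 0.10987 + 3 × 0.01978 = 0.16920

0.1692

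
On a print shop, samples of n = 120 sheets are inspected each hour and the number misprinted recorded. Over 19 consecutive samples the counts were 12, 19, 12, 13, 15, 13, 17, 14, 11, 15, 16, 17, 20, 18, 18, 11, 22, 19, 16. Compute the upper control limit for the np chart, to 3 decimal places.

26.762

p̄ = Σdᵢ / (k·n) = 298 / (19 × 120) = 0.13070
UCL = np̄ + 3·√(np̄(1−p̄)) = 15.6842 + 3 × √(15.6842×0.86930) = 15.6842 + 3 × 3.6925 = 26.7616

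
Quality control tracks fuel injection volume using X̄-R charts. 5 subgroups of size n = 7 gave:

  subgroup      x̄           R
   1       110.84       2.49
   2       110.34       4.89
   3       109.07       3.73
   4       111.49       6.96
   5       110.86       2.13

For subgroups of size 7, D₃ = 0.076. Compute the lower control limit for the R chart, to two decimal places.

0.31

R̄ = (2.49 + 4.89 + 3.73 + 6.96 + 2.13) / 5 = 20.2000 / 5 = 4.0400
LCL_R = D₃·R̄ = 0.076 × 4.0400 = 0.3070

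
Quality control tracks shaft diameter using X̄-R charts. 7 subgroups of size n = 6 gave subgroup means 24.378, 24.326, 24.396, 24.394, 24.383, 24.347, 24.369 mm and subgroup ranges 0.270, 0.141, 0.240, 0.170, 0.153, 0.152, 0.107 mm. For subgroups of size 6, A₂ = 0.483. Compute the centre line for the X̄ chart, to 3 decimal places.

24.370

X̄̄ = (24.378 + 24.326 + 24.396 + 24.394 + 24.383 + 24.347 + 24.369) / 7 = 170.5930 / 7 = 24.3704
CL = X̄̄ = 24.3704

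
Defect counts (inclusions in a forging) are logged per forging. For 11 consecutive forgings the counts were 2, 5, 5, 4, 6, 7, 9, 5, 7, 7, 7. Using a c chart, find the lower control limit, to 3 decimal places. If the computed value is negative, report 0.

c̄ = (2 + 5 + 5 + 4 + 6 + 7 + 9 + 5 + 7 + 7 + 7) / 11 = 64 / 11 = 5.8182
LCL = c̄ − 3√c̄ = 5.8182 − 3 × 2.4121 = -1.4181 → 0 (cannot be negative)

0.000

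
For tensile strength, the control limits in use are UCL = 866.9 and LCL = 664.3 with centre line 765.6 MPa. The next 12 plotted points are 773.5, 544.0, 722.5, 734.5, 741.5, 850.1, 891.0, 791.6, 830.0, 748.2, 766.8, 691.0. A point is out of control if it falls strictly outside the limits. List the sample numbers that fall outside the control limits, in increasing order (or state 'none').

2, 7

Compare each point to [664.3, 866.9]: sample 2 = 544.0 < LCL; sample 7 = 891.0 > UCL.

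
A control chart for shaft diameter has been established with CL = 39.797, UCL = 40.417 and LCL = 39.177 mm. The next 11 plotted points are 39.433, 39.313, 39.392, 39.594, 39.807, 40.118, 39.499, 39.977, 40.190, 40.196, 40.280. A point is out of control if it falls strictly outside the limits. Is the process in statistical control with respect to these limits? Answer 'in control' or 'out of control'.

All 11 points lie within [39.177, 40.417].

in control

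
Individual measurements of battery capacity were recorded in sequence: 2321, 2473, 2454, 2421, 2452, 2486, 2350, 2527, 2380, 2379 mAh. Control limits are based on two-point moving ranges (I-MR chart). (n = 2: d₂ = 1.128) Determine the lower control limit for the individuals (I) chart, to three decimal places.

2208.579

X̄ = (2321 + 2473 + 2454 + 2421 + 2452 + 2486 + 2350 + 2527 + 2380 + 2379) / 10 = 2424.3000
Moving ranges: 152, 19, 33, 31, 34, 136, 177, 147, 1; M̄R̄ = 730.0000 / 9 = 81.1111
LCL = X̄ − 3·M̄R̄/d₂ = 2424.3000 − 3 × 81.1111 / 1.128 = 2208.5790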